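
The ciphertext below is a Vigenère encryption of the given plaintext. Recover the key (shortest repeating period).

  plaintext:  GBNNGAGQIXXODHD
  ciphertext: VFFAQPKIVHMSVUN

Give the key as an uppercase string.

PESNK

  i= 0: V-G = 15 → P
  i= 1: F-B =  4 → E
  i= 2: F-N = 18 → S
  i= 3: A-N = 13 → N
  i= 4: Q-G = 10 → K
  i= 5: P-A = 15 → P
  i= 6: K-G =  4 → E
  i= 7: I-Q = 18 → S
  i= 8: V-I = 13 → N
  i= 9: H-X = 10 → K
  i=10: M-X = 15 → P
  i=11: S-O =  4 → E
  i=12: V-D = 18 → S
  i=13: U-H = 13 → N
  i=14: N-D = 10 → K
  shifts repeat with period 5: PESNK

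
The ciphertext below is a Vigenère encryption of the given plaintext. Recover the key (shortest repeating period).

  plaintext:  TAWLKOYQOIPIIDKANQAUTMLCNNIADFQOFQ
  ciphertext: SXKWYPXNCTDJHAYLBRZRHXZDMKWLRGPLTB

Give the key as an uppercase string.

  i= 0: S-T = 25 → Z
  i= 1: X-A = 23 → X
  i= 2: K-W = 14 → O
  i= 3: W-L = 11 → L
  i= 4: Y-K = 14 → O
  i= 5: P-O =  1 → B
  i= 6: X-Y = 25 → Z
  i= 7: N-Q = 23 → X
  i= 8: C-O = 14 → O
  i= 9: T-I = 11 → L
  i=10: D-P = 14 → O
  i=11: J-I =  1 → B
  i=12: H-I = 25 → Z
  i=13: A-D = 23 → X
  i=14: Y-K = 14 → O
  i=15: L-A = 11 → L
  i=16: B-N = 14 → O
  i=17: R-Q =  1 → B
  i=18: Z-A = 25 → Z
  i=19: R-U = 23 → X
  i=20: H-T = 14 → O
  i=21: X-M = 11 → L
  i=22: Z-L = 14 → O
  i=23: D-C =  1 → B
  i=24: M-N = 25 → Z
  i=25: K-N = 23 → X
  i=26: W-I = 14 → O
  i=27: L-A = 11 → L
  i=28: R-D = 14 → O
  i=29: G-F =  1 → B
  i=30: P-Q = 25 → Z
  i=31: L-O = 23 → X
  i=32: T-F = 14 → O
  i=33: B-Q = 11 → L
  shifts repeat with period 6: ZXOLOB

ZXOLOB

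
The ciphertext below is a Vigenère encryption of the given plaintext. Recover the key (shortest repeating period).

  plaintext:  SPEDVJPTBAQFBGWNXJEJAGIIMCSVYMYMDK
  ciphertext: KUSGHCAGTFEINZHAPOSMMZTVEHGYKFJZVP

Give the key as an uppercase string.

SFODMTLN

  i= 0: K-S = 18 → S
  i= 1: U-P =  5 → F
  i= 2: S-E = 14 → O
  i= 3: G-D =  3 → D
  i= 4: H-V = 12 → M
  i= 5: C-J = 19 → T
  i= 6: A-P = 11 → L
  i= 7: G-T = 13 → N
  i= 8: T-B = 18 → S
  i= 9: F-A =  5 → F
  i=10: E-Q = 14 → O
  i=11: I-F =  3 → D
  i=12: N-B = 12 → M
  i=13: Z-G = 19 → T
  i=14: H-W = 11 → L
  i=15: A-N = 13 → N
  i=16: P-X = 18 → S
  i=17: O-J =  5 → F
  i=18: S-E = 14 → O
  i=19: M-J =  3 → D
  i=20: M-A = 12 → M
  i=21: Z-G = 19 → T
  i=22: T-I = 11 → L
  i=23: V-I = 13 → N
  i=24: E-M = 18 → S
  i=25: H-C =  5 → F
  i=26: G-S = 14 → O
  i=27: Y-V =  3 → D
  i=28: K-Y = 12 → M
  i=29: F-M = 19 → T
  i=30: J-Y = 11 → L
  i=31: Z-M = 13 → N
  i=32: V-D = 18 → S
  i=33: P-K =  5 → F
  shifts repeat with period 8: SFODMTLN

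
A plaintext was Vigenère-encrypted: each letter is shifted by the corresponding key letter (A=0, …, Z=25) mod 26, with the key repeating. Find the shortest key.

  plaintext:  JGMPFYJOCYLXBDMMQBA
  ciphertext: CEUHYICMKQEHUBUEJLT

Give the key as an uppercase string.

  i= 0: C-J = 19 → T
  i= 1: E-G = 24 → Y
  i= 2: U-M =  8 → I
  i= 3: H-P = 18 → S
  i= 4: Y-F = 19 → T
  i= 5: I-Y = 10 → K
  i= 6: C-J = 19 → T
  i= 7: M-O = 24 → Y
  i= 8: K-C =  8 → I
  i= 9: Q-Y = 18 → S
  i=10: E-L = 19 → T
  i=11: H-X = 10 → K
  i=12: U-B = 19 → T
  i=13: B-D = 24 → Y
  i=14: U-M =  8 → I
  i=15: E-M = 18 → S
  i=16: J-Q = 19 → T
  i=17: L-B = 10 → K
  i=18: T-A = 19 → T
  shifts repeat with period 6: TYISTK

TYISTK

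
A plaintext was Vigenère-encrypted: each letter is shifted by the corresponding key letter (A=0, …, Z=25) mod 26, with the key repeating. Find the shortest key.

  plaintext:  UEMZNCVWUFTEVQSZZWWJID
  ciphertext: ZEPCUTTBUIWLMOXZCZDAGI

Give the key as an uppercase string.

FADDHRY

  i= 0: Z-U =  5 → F
  i= 1: E-E =  0 → A
  i= 2: P-M =  3 → D
  i= 3: C-Z =  3 → D
  i= 4: U-N =  7 → H
  i= 5: T-C = 17 → R
  i= 6: T-V = 24 → Y
  i= 7: B-W =  5 → F
  i= 8: U-U =  0 → A
  i= 9: I-F =  3 → D
  i=10: W-T =  3 → D
  i=11: L-E =  7 → H
  i=12: M-V = 17 → R
  i=13: O-Q = 24 → Y
  i=14: X-S =  5 → F
  i=15: Z-Z =  0 → A
  i=16: C-Z =  3 → D
  i=17: Z-W =  3 → D
  i=18: D-W =  7 → H
  i=19: A-J = 17 → R
  i=20: G-I = 24 → Y
  i=21: I-D =  5 → F
  shifts repeat with period 7: FADDHRY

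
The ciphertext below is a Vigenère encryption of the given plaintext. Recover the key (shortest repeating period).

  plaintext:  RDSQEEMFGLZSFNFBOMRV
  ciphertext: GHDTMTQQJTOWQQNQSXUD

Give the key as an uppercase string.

PELDI

  i= 0: G-R = 15 → P
  i= 1: H-D =  4 → E
  i= 2: D-S = 11 → L
  i= 3: T-Q =  3 → D
  i= 4: M-E =  8 → I
  i= 5: T-E = 15 → P
  i= 6: Q-M =  4 → E
  i= 7: Q-F = 11 → L
  i= 8: J-G =  3 → D
  i= 9: T-L =  8 → I
  i=10: O-Z = 15 → P
  i=11: W-S =  4 → E
  i=12: Q-F = 11 → L
  i=13: Q-N =  3 → D
  i=14: N-F =  8 → I
  i=15: Q-B = 15 → P
  i=16: S-O =  4 → E
  i=17: X-M = 11 → L
  i=18: U-R =  3 → D
  i=19: D-V =  8 → I
  shifts repeat with period 5: PELDI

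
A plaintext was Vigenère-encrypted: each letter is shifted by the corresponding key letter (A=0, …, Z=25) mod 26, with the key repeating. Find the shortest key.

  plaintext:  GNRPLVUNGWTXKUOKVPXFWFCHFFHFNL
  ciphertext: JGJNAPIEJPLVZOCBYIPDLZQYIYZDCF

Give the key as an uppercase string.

  i= 0: J-G =  3 → D
  i= 1: G-N = 19 → T
  i= 2: J-R = 18 → S
  i= 3: N-P = 24 → Y
  i= 4: A-L = 15 → P
  i= 5: P-V = 20 → U
  i= 6: I-U = 14 → O
  i= 7: E-N = 17 → R
  i= 8: J-G =  3 → D
  i= 9: P-W = 19 → T
  i=10: L-T = 18 → S
  i=11: V-X = 24 → Y
  i=12: Z-K = 15 → P
  i=13: O-U = 20 → U
  i=14: C-O = 14 → O
  i=15: B-K = 17 → R
  i=16: Y-V =  3 → D
  i=17: I-P = 19 → T
  i=18: P-X = 18 → S
  i=19: D-F = 24 → Y
  i=20: L-W = 15 → P
  i=21: Z-F = 20 → U
  i=22: Q-C = 14 → O
  i=23: Y-H = 17 → R
  i=24: I-F =  3 → D
  i=25: Y-F = 19 → T
  i=26: Z-H = 18 → S
  i=27: D-F = 24 → Y
  i=28: C-N = 15 → P
  i=29: F-L = 20 → U
  shifts repeat with period 8: DTSYPUOR

DTSYPUOR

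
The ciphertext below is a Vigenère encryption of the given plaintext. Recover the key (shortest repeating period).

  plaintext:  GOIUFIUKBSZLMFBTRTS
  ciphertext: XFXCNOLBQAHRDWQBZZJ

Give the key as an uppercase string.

  i= 0: X-G = 17 → R
  i= 1: F-O = 17 → R
  i= 2: X-I = 15 → P
  i= 3: C-U =  8 → I
  i= 4: N-F =  8 → I
  i= 5: O-I =  6 → G
  i= 6: L-U = 17 → R
  i= 7: B-K = 17 → R
  i= 8: Q-B = 15 → P
  i= 9: A-S =  8 → I
  i=10: H-Z =  8 → I
  i=11: R-L =  6 → G
  i=12: D-M = 17 → R
  i=13: W-F = 17 → R
  i=14: Q-B = 15 → P
  i=15: B-T =  8 → I
  i=16: Z-R =  8 → I
  i=17: Z-T =  6 → G
  i=18: J-S = 17 → R
  shifts repeat with period 6: RRPIIG

RRPIIG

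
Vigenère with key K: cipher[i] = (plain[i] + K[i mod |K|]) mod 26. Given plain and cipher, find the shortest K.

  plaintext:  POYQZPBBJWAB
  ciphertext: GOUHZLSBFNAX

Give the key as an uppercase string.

  i= 0: G-P = 17 → R
  i= 1: O-O =  0 → A
  i= 2: U-Y = 22 → W
  i= 3: H-Q = 17 → R
  i= 4: Z-Z =  0 → A
  i= 5: L-P = 22 → W
  i= 6: S-B = 17 → R
  i= 7: B-B =  0 → A
  i= 8: F-J = 22 → W
  i= 9: N-W = 17 → R
  i=10: A-A =  0 → A
  i=11: X-B = 22 → W
  shifts repeat with period 3: RAW

RAW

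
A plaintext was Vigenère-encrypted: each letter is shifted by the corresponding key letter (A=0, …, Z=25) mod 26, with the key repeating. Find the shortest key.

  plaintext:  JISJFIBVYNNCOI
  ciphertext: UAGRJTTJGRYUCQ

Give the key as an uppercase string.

  i= 0: U-J = 11 → L
  i= 1: A-I = 18 → S
  i= 2: G-S = 14 → O
  i= 3: R-J =  8 → I
  i= 4: J-F =  4 → E
  i= 5: T-I = 11 → L
  i= 6: T-B = 18 → S
  i= 7: J-V = 14 → O
  i= 8: G-Y =  8 → I
  i= 9: R-N =  4 → E
  i=10: Y-N = 11 → L
  i=11: U-C = 18 → S
  i=12: C-O = 14 → O
  i=13: Q-I =  8 → I
  shifts repeat with period 5: LSOIE

LSOIE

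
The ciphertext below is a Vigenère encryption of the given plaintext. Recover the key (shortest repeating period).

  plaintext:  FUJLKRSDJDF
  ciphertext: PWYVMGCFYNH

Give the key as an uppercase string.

  i= 0: P-F = 10 → K
  i= 1: W-U =  2 → C
  i= 2: Y-J = 15 → P
  i= 3: V-L = 10 → K
  i= 4: M-K =  2 → C
  i= 5: G-R = 15 → P
  i= 6: C-S = 10 → K
  i= 7: F-D =  2 → C
  i= 8: Y-J = 15 → P
  i= 9: N-D = 10 → K
  i=10: H-F =  2 → C
  shifts repeat with period 3: KCP

KCP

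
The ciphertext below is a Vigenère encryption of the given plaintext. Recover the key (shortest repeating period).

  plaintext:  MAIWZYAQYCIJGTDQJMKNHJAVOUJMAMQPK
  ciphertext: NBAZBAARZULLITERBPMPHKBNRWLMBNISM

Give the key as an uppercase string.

BBSDCCA

  i= 0: N-M =  1 → B
  i= 1: B-A =  1 → B
  i= 2: A-I = 18 → S
  i= 3: Z-W =  3 → D
  i= 4: B-Z =  2 → C
  i= 5: A-Y =  2 → C
  i= 6: A-A =  0 → A
  i= 7: R-Q =  1 → B
  i= 8: Z-Y =  1 → B
  i= 9: U-C = 18 → S
  i=10: L-I =  3 → D
  i=11: L-J =  2 → C
  i=12: I-G =  2 → C
  i=13: T-T =  0 → A
  i=14: E-D =  1 → B
  i=15: R-Q =  1 → B
  i=16: B-J = 18 → S
  i=17: P-M =  3 → D
  i=18: M-K =  2 → C
  i=19: P-N =  2 → C
  i=20: H-H =  0 → A
  i=21: K-J =  1 → B
  i=22: B-A =  1 → B
  i=23: N-V = 18 → S
  i=24: R-O =  3 → D
  i=25: W-U =  2 → C
  i=26: L-J =  2 → C
  i=27: M-M =  0 → A
  i=28: B-A =  1 → B
  i=29: N-M =  1 → B
  i=30: I-Q = 18 → S
  i=31: S-P =  3 → D
  i=32: M-K =  2 → C
  shifts repeat with period 7: BBSDCCA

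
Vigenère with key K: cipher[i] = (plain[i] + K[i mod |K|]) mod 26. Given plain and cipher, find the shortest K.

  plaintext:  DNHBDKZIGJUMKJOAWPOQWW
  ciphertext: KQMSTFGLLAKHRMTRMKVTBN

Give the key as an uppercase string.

  i= 0: K-D =  7 → H
  i= 1: Q-N =  3 → D
  i= 2: M-H =  5 → F
  i= 3: S-B = 17 → R
  i= 4: T-D = 16 → Q
  i= 5: F-K = 21 → V
  i= 6: G-Z =  7 → H
  i= 7: L-I =  3 → D
  i= 8: L-G =  5 → F
  i= 9: A-J = 17 → R
  i=10: K-U = 16 → Q
  i=11: H-M = 21 → V
  i=12: R-K =  7 → H
  i=13: M-J =  3 → D
  i=14: T-O =  5 → F
  i=15: R-A = 17 → R
  i=16: M-W = 16 → Q
  i=17: K-P = 21 → V
  i=18: V-O =  7 → H
  i=19: T-Q =  3 → D
  i=20: B-W =  5 → F
  i=21: N-W = 17 → R
  shifts repeat with period 6: HDFRQV

HDFRQV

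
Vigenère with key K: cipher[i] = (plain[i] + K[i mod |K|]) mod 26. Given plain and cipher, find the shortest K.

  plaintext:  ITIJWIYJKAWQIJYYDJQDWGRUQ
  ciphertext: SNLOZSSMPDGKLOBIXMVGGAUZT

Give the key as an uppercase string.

KUDFD

  i= 0: S-I = 10 → K
  i= 1: N-T = 20 → U
  i= 2: L-I =  3 → D
  i= 3: O-J =  5 → F
  i= 4: Z-W =  3 → D
  i= 5: S-I = 10 → K
  i= 6: S-Y = 20 → U
  i= 7: M-J =  3 → D
  i= 8: P-K =  5 → F
  i= 9: D-A =  3 → D
  i=10: G-W = 10 → K
  i=11: K-Q = 20 → U
  i=12: L-I =  3 → D
  i=13: O-J =  5 → F
  i=14: B-Y =  3 → D
  i=15: I-Y = 10 → K
  i=16: X-D = 20 → U
  i=17: M-J =  3 → D
  i=18: V-Q =  5 → F
  i=19: G-D =  3 → D
  i=20: G-W = 10 → K
  i=21: A-G = 20 → U
  i=22: U-R =  3 → D
  i=23: Z-U =  5 → F
  i=24: T-Q =  3 → D
  shifts repeat with period 5: KUDFD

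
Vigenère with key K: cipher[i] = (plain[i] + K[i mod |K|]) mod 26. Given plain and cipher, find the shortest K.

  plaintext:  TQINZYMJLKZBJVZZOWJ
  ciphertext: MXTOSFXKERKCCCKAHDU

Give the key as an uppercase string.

THLB

  i= 0: M-T = 19 → T
  i= 1: X-Q =  7 → H
  i= 2: T-I = 11 → L
  i= 3: O-N =  1 → B
  i= 4: S-Z = 19 → T
  i= 5: F-Y =  7 → H
  i= 6: X-M = 11 → L
  i= 7: K-J =  1 → B
  i= 8: E-L = 19 → T
  i= 9: R-K =  7 → H
  i=10: K-Z = 11 → L
  i=11: C-B =  1 → B
  i=12: C-J = 19 → T
  i=13: C-V =  7 → H
  i=14: K-Z = 11 → L
  i=15: A-Z =  1 → B
  i=16: H-O = 19 → T
  i=17: D-W =  7 → H
  i=18: U-J = 11 → L
  shifts repeat with period 4: THLB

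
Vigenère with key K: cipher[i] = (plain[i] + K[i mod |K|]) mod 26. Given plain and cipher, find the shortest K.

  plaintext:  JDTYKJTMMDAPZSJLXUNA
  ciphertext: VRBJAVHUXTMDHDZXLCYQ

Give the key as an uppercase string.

MOILQ

  i= 0: V-J = 12 → M
  i= 1: R-D = 14 → O
  i= 2: B-T =  8 → I
  i= 3: J-Y = 11 → L
  i= 4: A-K = 16 → Q
  i= 5: V-J = 12 → M
  i= 6: H-T = 14 → O
  i= 7: U-M =  8 → I
  i= 8: X-M = 11 → L
  i= 9: T-D = 16 → Q
  i=10: M-A = 12 → M
  i=11: D-P = 14 → O
  i=12: H-Z =  8 → I
  i=13: D-S = 11 → L
  i=14: Z-J = 16 → Q
  i=15: X-L = 12 → M
  i=16: L-X = 14 → O
  i=17: C-U =  8 → I
  i=18: Y-N = 11 → L
  i=19: Q-A = 16 → Q
  shifts repeat with period 5: MOILQ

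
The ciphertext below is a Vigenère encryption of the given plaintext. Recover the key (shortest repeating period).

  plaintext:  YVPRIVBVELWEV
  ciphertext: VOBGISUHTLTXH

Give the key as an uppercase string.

  i= 0: V-Y = 23 → X
  i= 1: O-V = 19 → T
  i= 2: B-P = 12 → M
  i= 3: G-R = 15 → P
  i= 4: I-I =  0 → A
  i= 5: S-V = 23 → X
  i= 6: U-B = 19 → T
  i= 7: H-V = 12 → M
  i= 8: T-E = 15 → P
  i= 9: L-L =  0 → A
  i=10: T-W = 23 → X
  i=11: X-E = 19 → T
  i=12: H-V = 12 → M
  shifts repeat with period 5: XTMPA

XTMPA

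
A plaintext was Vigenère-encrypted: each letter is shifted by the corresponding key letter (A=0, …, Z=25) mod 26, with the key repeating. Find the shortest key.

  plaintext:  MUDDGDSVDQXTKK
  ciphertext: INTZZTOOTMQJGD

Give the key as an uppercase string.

WTQ

  i= 0: I-M = 22 → W
  i= 1: N-U = 19 → T
  i= 2: T-D = 16 → Q
  i= 3: Z-D = 22 → W
  i= 4: Z-G = 19 → T
  i= 5: T-D = 16 → Q
  i= 6: O-S = 22 → W
  i= 7: O-V = 19 → T
  i= 8: T-D = 16 → Q
  i= 9: M-Q = 22 → W
  i=10: Q-X = 19 → T
  i=11: J-T = 16 → Q
  i=12: G-K = 22 → W
  i=13: D-K = 19 → T
  shifts repeat with period 3: WTQ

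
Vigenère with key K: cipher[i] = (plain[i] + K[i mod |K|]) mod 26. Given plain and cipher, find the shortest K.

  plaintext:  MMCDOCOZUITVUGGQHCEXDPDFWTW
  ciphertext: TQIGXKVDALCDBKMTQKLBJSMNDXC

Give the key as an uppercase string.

HEGDJI

  i= 0: T-M =  7 → H
  i= 1: Q-M =  4 → E
  i= 2: I-C =  6 → G
  i= 3: G-D =  3 → D
  i= 4: X-O =  9 → J
  i= 5: K-C =  8 → I
  i= 6: V-O =  7 → H
  i= 7: D-Z =  4 → E
  i= 8: A-U =  6 → G
  i= 9: L-I =  3 → D
  i=10: C-T =  9 → J
  i=11: D-V =  8 → I
  i=12: B-U =  7 → H
  i=13: K-G =  4 → E
  i=14: M-G =  6 → G
  i=15: T-Q =  3 → D
  i=16: Q-H =  9 → J
  i=17: K-C =  8 → I
  i=18: L-E =  7 → H
  i=19: B-X =  4 → E
  i=20: J-D =  6 → G
  i=21: S-P =  3 → D
  i=22: M-D =  9 → J
  i=23: N-F =  8 → I
  i=24: D-W =  7 → H
  i=25: X-T =  4 → E
  i=26: C-W =  6 → G
  shifts repeat with period 6: HEGDJI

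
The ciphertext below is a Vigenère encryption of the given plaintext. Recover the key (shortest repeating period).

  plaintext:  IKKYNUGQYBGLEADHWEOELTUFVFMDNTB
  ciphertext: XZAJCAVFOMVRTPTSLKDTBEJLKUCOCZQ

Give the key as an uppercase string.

  i= 0: X-I = 15 → P
  i= 1: Z-K = 15 → P
  i= 2: A-K = 16 → Q
  i= 3: J-Y = 11 → L
  i= 4: C-N = 15 → P
  i= 5: A-U =  6 → G
  i= 6: V-G = 15 → P
  i= 7: F-Q = 15 → P
  i= 8: O-Y = 16 → Q
  i= 9: M-B = 11 → L
  i=10: V-G = 15 → P
  i=11: R-L =  6 → G
  i=12: T-E = 15 → P
  i=13: P-A = 15 → P
  i=14: T-D = 16 → Q
  i=15: S-H = 11 → L
  i=16: L-W = 15 → P
  i=17: K-E =  6 → G
  i=18: D-O = 15 → P
  i=19: T-E = 15 → P
  i=20: B-L = 16 → Q
  i=21: E-T = 11 → L
  i=22: J-U = 15 → P
  i=23: L-F =  6 → G
  i=24: K-V = 15 → P
  i=25: U-F = 15 → P
  i=26: C-M = 16 → Q
  i=27: O-D = 11 → L
  i=28: C-N = 15 → P
  i=29: Z-T =  6 → G
  i=30: Q-B = 15 → P
  shifts repeat with period 6: PPQLPG

PPQLPG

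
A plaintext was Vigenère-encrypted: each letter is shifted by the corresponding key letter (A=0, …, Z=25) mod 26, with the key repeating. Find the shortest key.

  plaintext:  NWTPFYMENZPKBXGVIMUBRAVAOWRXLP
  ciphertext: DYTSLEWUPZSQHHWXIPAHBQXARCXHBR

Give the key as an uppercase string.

QCADGGK

  i= 0: D-N = 16 → Q
  i= 1: Y-W =  2 → C
  i= 2: T-T =  0 → A
  i= 3: S-P =  3 → D
  i= 4: L-F =  6 → G
  i= 5: E-Y =  6 → G
  i= 6: W-M = 10 → K
  i= 7: U-E = 16 → Q
  i= 8: P-N =  2 → C
  i= 9: Z-Z =  0 → A
  i=10: S-P =  3 → D
  i=11: Q-K =  6 → G
  i=12: H-B =  6 → G
  i=13: H-X = 10 → K
  i=14: W-G = 16 → Q
  i=15: X-V =  2 → C
  i=16: I-I =  0 → A
  i=17: P-M =  3 → D
  i=18: A-U =  6 → G
  i=19: H-B =  6 → G
  i=20: B-R = 10 → K
  i=21: Q-A = 16 → Q
  i=22: X-V =  2 → C
  i=23: A-A =  0 → A
  i=24: R-O =  3 → D
  i=25: C-W =  6 → G
  i=26: X-R =  6 → G
  i=27: H-X = 10 → K
  i=28: B-L = 16 → Q
  i=29: R-P =  2 → C
  shifts repeat with period 7: QCADGGK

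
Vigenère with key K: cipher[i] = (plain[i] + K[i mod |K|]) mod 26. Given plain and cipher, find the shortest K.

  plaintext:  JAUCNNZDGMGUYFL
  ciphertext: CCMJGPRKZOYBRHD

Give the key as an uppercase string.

TCSH

  i= 0: C-J = 19 → T
  i= 1: C-A =  2 → C
  i= 2: M-U = 18 → S
  i= 3: J-C =  7 → H
  i= 4: G-N = 19 → T
  i= 5: P-N =  2 → C
  i= 6: R-Z = 18 → S
  i= 7: K-D =  7 → H
  i= 8: Z-G = 19 → T
  i= 9: O-M =  2 → C
  i=10: Y-G = 18 → S
  i=11: B-U =  7 → H
  i=12: R-Y = 19 → T
  i=13: H-F =  2 → C
  i=14: D-L = 18 → S
  shifts repeat with period 4: TCSH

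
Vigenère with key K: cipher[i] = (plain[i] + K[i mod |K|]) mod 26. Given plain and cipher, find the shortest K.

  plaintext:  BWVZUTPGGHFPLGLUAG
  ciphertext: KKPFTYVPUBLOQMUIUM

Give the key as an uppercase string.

  i= 0: K-B =  9 → J
  i= 1: K-W = 14 → O
  i= 2: P-V = 20 → U
  i= 3: F-Z =  6 → G
  i= 4: T-U = 25 → Z
  i= 5: Y-T =  5 → F
  i= 6: V-P =  6 → G
  i= 7: P-G =  9 → J
  i= 8: U-G = 14 → O
  i= 9: B-H = 20 → U
  i=10: L-F =  6 → G
  i=11: O-P = 25 → Z
  i=12: Q-L =  5 → F
  i=13: M-G =  6 → G
  i=14: U-L =  9 → J
  i=15: I-U = 14 → O
  i=16: U-A = 20 → U
  i=17: M-G =  6 → G
  shifts repeat with period 7: JOUGZFG

JOUGZFG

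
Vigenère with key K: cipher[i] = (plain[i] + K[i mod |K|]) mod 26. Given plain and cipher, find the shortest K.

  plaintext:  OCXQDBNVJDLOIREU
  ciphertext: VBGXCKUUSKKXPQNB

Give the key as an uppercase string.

HZJ

  i= 0: V-O =  7 → H
  i= 1: B-C = 25 → Z
  i= 2: G-X =  9 → J
  i= 3: X-Q =  7 → H
  i= 4: C-D = 25 → Z
  i= 5: K-B =  9 → J
  i= 6: U-N =  7 → H
  i= 7: U-V = 25 → Z
  i= 8: S-J =  9 → J
  i= 9: K-D =  7 → H
  i=10: K-L = 25 → Z
  i=11: X-O =  9 → J
  i=12: P-I =  7 → H
  i=13: Q-R = 25 → Z
  i=14: N-E =  9 → J
  i=15: B-U =  7 → H
  shifts repeat with period 3: HZJ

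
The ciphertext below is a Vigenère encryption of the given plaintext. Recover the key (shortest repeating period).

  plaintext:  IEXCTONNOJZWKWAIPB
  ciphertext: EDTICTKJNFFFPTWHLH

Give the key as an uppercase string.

  i= 0: E-I = 22 → W
  i= 1: D-E = 25 → Z
  i= 2: T-X = 22 → W
  i= 3: I-C =  6 → G
  i= 4: C-T =  9 → J
  i= 5: T-O =  5 → F
  i= 6: K-N = 23 → X
  i= 7: J-N = 22 → W
  i= 8: N-O = 25 → Z
  i= 9: F-J = 22 → W
  i=10: F-Z =  6 → G
  i=11: F-W =  9 → J
  i=12: P-K =  5 → F
  i=13: T-W = 23 → X
  i=14: W-A = 22 → W
  i=15: H-I = 25 → Z
  i=16: L-P = 22 → W
  i=17: H-B =  6 → G
  shifts repeat with period 7: WZWGJFX

WZWGJFX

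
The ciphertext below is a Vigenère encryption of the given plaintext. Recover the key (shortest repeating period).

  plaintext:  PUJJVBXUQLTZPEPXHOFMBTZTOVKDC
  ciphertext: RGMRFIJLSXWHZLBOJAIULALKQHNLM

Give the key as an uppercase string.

CMDIKHMR

  i= 0: R-P =  2 → C
  i= 1: G-U = 12 → M
  i= 2: M-J =  3 → D
  i= 3: R-J =  8 → I
  i= 4: F-V = 10 → K
  i= 5: I-B =  7 → H
  i= 6: J-X = 12 → M
  i= 7: L-U = 17 → R
  i= 8: S-Q =  2 → C
  i= 9: X-L = 12 → M
  i=10: W-T =  3 → D
  i=11: H-Z =  8 → I
  i=12: Z-P = 10 → K
  i=13: L-E =  7 → H
  i=14: B-P = 12 → M
  i=15: O-X = 17 → R
  i=16: J-H =  2 → C
  i=17: A-O = 12 → M
  i=18: I-F =  3 → D
  i=19: U-M =  8 → I
  i=20: L-B = 10 → K
  i=21: A-T =  7 → H
  i=22: L-Z = 12 → M
  i=23: K-T = 17 → R
  i=24: Q-O =  2 → C
  i=25: H-V = 12 → M
  i=26: N-K =  3 → D
  i=27: L-D =  8 → I
  i=28: M-C = 10 → K
  shifts repeat with period 8: CMDIKHMR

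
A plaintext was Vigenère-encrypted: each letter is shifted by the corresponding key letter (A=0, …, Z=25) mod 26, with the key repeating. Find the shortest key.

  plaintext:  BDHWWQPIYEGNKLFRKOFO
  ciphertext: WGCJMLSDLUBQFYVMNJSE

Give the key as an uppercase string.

VDVNQ

  i= 0: W-B = 21 → V
  i= 1: G-D =  3 → D
  i= 2: C-H = 21 → V
  i= 3: J-W = 13 → N
  i= 4: M-W = 16 → Q
  i= 5: L-Q = 21 → V
  i= 6: S-P =  3 → D
  i= 7: D-I = 21 → V
  i= 8: L-Y = 13 → N
  i= 9: U-E = 16 → Q
  i=10: B-G = 21 → V
  i=11: Q-N =  3 → D
  i=12: F-K = 21 → V
  i=13: Y-L = 13 → N
  i=14: V-F = 16 → Q
  i=15: M-R = 21 → V
  i=16: N-K =  3 → D
  i=17: J-O = 21 → V
  i=18: S-F = 13 → N
  i=19: E-O = 16 → Q
  shifts repeat with period 5: VDVNQ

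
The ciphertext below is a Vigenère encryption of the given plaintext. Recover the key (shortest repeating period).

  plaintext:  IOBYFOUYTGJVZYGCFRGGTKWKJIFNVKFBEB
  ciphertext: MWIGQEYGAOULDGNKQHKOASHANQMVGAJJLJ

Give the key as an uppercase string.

  i= 0: M-I =  4 → E
  i= 1: W-O =  8 → I
  i= 2: I-B =  7 → H
  i= 3: G-Y =  8 → I
  i= 4: Q-F = 11 → L
  i= 5: E-O = 16 → Q
  i= 6: Y-U =  4 → E
  i= 7: G-Y =  8 → I
  i= 8: A-T =  7 → H
  i= 9: O-G =  8 → I
  i=10: U-J = 11 → L
  i=11: L-V = 16 → Q
  i=12: D-Z =  4 → E
  i=13: G-Y =  8 → I
  i=14: N-G =  7 → H
  i=15: K-C =  8 → I
  i=16: Q-F = 11 → L
  i=17: H-R = 16 → Q
  i=18: K-G =  4 → E
  i=19: O-G =  8 → I
  i=20: A-T =  7 → H
  i=21: S-K =  8 → I
  i=22: H-W = 11 → L
  i=23: A-K = 16 → Q
  i=24: N-J =  4 → E
  i=25: Q-I =  8 → I
  i=26: M-F =  7 → H
  i=27: V-N =  8 → I
  i=28: G-V = 11 → L
  i=29: A-K = 16 → Q
  i=30: J-F =  4 → E
  i=31: J-B =  8 → I
  i=32: L-E =  7 → H
  i=33: J-B =  8 → I
  shifts repeat with period 6: EIHILQ

EIHILQ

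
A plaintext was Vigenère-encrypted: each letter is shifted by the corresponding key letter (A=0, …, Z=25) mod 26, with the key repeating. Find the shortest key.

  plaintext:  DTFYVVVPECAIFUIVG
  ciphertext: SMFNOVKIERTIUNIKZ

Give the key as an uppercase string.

  i= 0: S-D = 15 → P
  i= 1: M-T = 19 → T
  i= 2: F-F =  0 → A
  i= 3: N-Y = 15 → P
  i= 4: O-V = 19 → T
  i= 5: V-V =  0 → A
  i= 6: K-V = 15 → P
  i= 7: I-P = 19 → T
  i= 8: E-E =  0 → A
  i= 9: R-C = 15 → P
  i=10: T-A = 19 → T
  i=11: I-I =  0 → A
  i=12: U-F = 15 → P
  i=13: N-U = 19 → T
  i=14: I-I =  0 → A
  i=15: K-V = 15 → P
  i=16: Z-G = 19 → T
  shifts repeat with period 3: PTA

PTA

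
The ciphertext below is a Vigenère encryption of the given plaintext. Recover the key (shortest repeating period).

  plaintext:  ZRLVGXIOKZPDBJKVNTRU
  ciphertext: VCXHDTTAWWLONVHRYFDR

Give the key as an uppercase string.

WLMMX

  i= 0: V-Z = 22 → W
  i= 1: C-R = 11 → L
  i= 2: X-L = 12 → M
  i= 3: H-V = 12 → M
  i= 4: D-G = 23 → X
  i= 5: T-X = 22 → W
  i= 6: T-I = 11 → L
  i= 7: A-O = 12 → M
  i= 8: W-K = 12 → M
  i= 9: W-Z = 23 → X
  i=10: L-P = 22 → W
  i=11: O-D = 11 → L
  i=12: N-B = 12 → M
  i=13: V-J = 12 → M
  i=14: H-K = 23 → X
  i=15: R-V = 22 → W
  i=16: Y-N = 11 → L
  i=17: F-T = 12 → M
  i=18: D-R = 12 → M
  i=19: R-U = 23 → X
  shifts repeat with period 5: WLMMX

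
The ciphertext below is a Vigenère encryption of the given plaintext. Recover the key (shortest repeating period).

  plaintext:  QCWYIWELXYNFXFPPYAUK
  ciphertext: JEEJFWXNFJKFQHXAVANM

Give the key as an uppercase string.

TCILXA

  i= 0: J-Q = 19 → T
  i= 1: E-C =  2 → C
  i= 2: E-W =  8 → I
  i= 3: J-Y = 11 → L
  i= 4: F-I = 23 → X
  i= 5: W-W =  0 → A
  i= 6: X-E = 19 → T
  i= 7: N-L =  2 → C
  i= 8: F-X =  8 → I
  i= 9: J-Y = 11 → L
  i=10: K-N = 23 → X
  i=11: F-F =  0 → A
  i=12: Q-X = 19 → T
  i=13: H-F =  2 → C
  i=14: X-P =  8 → I
  i=15: A-P = 11 → L
  i=16: V-Y = 23 → X
  i=17: A-A =  0 → A
  i=18: N-U = 19 → T
  i=19: M-K =  2 → C
  shifts repeat with period 6: TCILXA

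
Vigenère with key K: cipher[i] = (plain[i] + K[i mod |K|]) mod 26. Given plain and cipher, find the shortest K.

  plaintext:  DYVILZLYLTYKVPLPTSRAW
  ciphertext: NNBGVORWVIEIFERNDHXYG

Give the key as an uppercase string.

  i= 0: N-D = 10 → K
  i= 1: N-Y = 15 → P
  i= 2: B-V =  6 → G
  i= 3: G-I = 24 → Y
  i= 4: V-L = 10 → K
  i= 5: O-Z = 15 → P
  i= 6: R-L =  6 → G
  i= 7: W-Y = 24 → Y
  i= 8: V-L = 10 → K
  i= 9: I-T = 15 → P
  i=10: E-Y =  6 → G
  i=11: I-K = 24 → Y
  i=12: F-V = 10 → K
  i=13: E-P = 15 → P
  i=14: R-L =  6 → G
  i=15: N-P = 24 → Y
  i=16: D-T = 10 → K
  i=17: H-S = 15 → P
  i=18: X-R =  6 → G
  i=19: Y-A = 24 → Y
  i=20: G-W = 10 → K
  shifts repeat with period 4: KPGY

KPGY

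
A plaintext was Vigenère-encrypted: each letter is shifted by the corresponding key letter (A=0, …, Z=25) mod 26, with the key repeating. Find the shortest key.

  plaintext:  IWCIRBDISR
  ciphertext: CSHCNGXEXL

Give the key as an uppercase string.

  i= 0: C-I = 20 → U
  i= 1: S-W = 22 → W
  i= 2: H-C =  5 → F
  i= 3: C-I = 20 → U
  i= 4: N-R = 22 → W
  i= 5: G-B =  5 → F
  i= 6: X-D = 20 → U
  i= 7: E-I = 22 → W
  i= 8: X-S =  5 → F
  i= 9: L-R = 20 → U
  shifts repeat with period 3: UWF

UWF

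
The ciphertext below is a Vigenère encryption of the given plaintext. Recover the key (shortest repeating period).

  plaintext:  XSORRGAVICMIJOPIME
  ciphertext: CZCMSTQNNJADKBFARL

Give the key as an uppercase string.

FHOVBNQS

  i= 0: C-X =  5 → F
  i= 1: Z-S =  7 → H
  i= 2: C-O = 14 → O
  i= 3: M-R = 21 → V
  i= 4: S-R =  1 → B
  i= 5: T-G = 13 → N
  i= 6: Q-A = 16 → Q
  i= 7: N-V = 18 → S
  i= 8: N-I =  5 → F
  i= 9: J-C =  7 → H
  i=10: A-M = 14 → O
  i=11: D-I = 21 → V
  i=12: K-J =  1 → B
  i=13: B-O = 13 → N
  i=14: F-P = 16 → Q
  i=15: A-I = 18 → S
  i=16: R-M =  5 → F
  i=17: L-E =  7 → H
  shifts repeat with period 8: FHOVBNQS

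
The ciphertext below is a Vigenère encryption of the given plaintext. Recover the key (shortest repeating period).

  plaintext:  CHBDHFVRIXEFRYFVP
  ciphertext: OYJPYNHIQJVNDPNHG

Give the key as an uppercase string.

MRI

  i= 0: O-C = 12 → M
  i= 1: Y-H = 17 → R
  i= 2: J-B =  8 → I
  i= 3: P-D = 12 → M
  i= 4: Y-H = 17 → R
  i= 5: N-F =  8 → I
  i= 6: H-V = 12 → M
  i= 7: I-R = 17 → R
  i= 8: Q-I =  8 → I
  i= 9: J-X = 12 → M
  i=10: V-E = 17 → R
  i=11: N-F =  8 → I
  i=12: D-R = 12 → M
  i=13: P-Y = 17 → R
  i=14: N-F =  8 → I
  i=15: H-V = 12 → M
  i=16: G-P = 17 → R
  shifts repeat with period 3: MRI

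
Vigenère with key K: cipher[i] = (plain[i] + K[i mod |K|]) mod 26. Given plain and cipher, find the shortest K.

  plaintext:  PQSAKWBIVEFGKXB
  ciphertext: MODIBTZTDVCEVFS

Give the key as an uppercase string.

XYLIR

  i= 0: M-P = 23 → X
  i= 1: O-Q = 24 → Y
  i= 2: D-S = 11 → L
  i= 3: I-A =  8 → I
  i= 4: B-K = 17 → R
  i= 5: T-W = 23 → X
  i= 6: Z-B = 24 → Y
  i= 7: T-I = 11 → L
  i= 8: D-V =  8 → I
  i= 9: V-E = 17 → R
  i=10: C-F = 23 → X
  i=11: E-G = 24 → Y
  i=12: V-K = 11 → L
  i=13: F-X =  8 → I
  i=14: S-B = 17 → R
  shifts repeat with period 5: XYLIR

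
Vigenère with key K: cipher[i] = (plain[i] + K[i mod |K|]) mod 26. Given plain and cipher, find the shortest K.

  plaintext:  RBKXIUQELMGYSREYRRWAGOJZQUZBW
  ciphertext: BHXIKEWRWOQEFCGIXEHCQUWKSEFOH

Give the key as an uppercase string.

KGNLC

  i= 0: B-R = 10 → K
  i= 1: H-B =  6 → G
  i= 2: X-K = 13 → N
  i= 3: I-X = 11 → L
  i= 4: K-I =  2 → C
  i= 5: E-U = 10 → K
  i= 6: W-Q =  6 → G
  i= 7: R-E = 13 → N
  i= 8: W-L = 11 → L
  i= 9: O-M =  2 → C
  i=10: Q-G = 10 → K
  i=11: E-Y =  6 → G
  i=12: F-S = 13 → N
  i=13: C-R = 11 → L
  i=14: G-E =  2 → C
  i=15: I-Y = 10 → K
  i=16: X-R =  6 → G
  i=17: E-R = 13 → N
  i=18: H-W = 11 → L
  i=19: C-A =  2 → C
  i=20: Q-G = 10 → K
  i=21: U-O =  6 → G
  i=22: W-J = 13 → N
  i=23: K-Z = 11 → L
  i=24: S-Q =  2 → C
  i=25: E-U = 10 → K
  i=26: F-Z =  6 → G
  i=27: O-B = 13 → N
  i=28: H-W = 11 → L
  shifts repeat with period 5: KGNLC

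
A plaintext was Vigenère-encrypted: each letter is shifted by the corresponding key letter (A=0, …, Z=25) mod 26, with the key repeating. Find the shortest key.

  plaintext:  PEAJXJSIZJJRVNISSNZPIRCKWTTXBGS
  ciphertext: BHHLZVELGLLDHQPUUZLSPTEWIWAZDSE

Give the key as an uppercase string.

MDHCCM

  i= 0: B-P = 12 → M
  i= 1: H-E =  3 → D
  i= 2: H-A =  7 → H
  i= 3: L-J =  2 → C
  i= 4: Z-X =  2 → C
  i= 5: V-J = 12 → M
  i= 6: E-S = 12 → M
  i= 7: L-I =  3 → D
  i= 8: G-Z =  7 → H
  i= 9: L-J =  2 → C
  i=10: L-J =  2 → C
  i=11: D-R = 12 → M
  i=12: H-V = 12 → M
  i=13: Q-N =  3 → D
  i=14: P-I =  7 → H
  i=15: U-S =  2 → C
  i=16: U-S =  2 → C
  i=17: Z-N = 12 → M
  i=18: L-Z = 12 → M
  i=19: S-P =  3 → D
  i=20: P-I =  7 → H
  i=21: T-R =  2 → C
  i=22: E-C =  2 → C
  i=23: W-K = 12 → M
  i=24: I-W = 12 → M
  i=25: W-T =  3 → D
  i=26: A-T =  7 → H
  i=27: Z-X =  2 → C
  i=28: D-B =  2 → C
  i=29: S-G = 12 → M
  i=30: E-S = 12 → M
  shifts repeat with period 6: MDHCCM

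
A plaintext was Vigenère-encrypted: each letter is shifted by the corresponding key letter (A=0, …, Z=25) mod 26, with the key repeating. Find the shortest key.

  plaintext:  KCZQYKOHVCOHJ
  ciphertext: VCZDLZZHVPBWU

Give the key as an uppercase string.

  i= 0: V-K = 11 → L
  i= 1: C-C =  0 → A
  i= 2: Z-Z =  0 → A
  i= 3: D-Q = 13 → N
  i= 4: L-Y = 13 → N
  i= 5: Z-K = 15 → P
  i= 6: Z-O = 11 → L
  i= 7: H-H =  0 → A
  i= 8: V-V =  0 → A
  i= 9: P-C = 13 → N
  i=10: B-O = 13 → N
  i=11: W-H = 15 → P
  i=12: U-J = 11 → L
  shifts repeat with period 6: LAANNP

LAANNP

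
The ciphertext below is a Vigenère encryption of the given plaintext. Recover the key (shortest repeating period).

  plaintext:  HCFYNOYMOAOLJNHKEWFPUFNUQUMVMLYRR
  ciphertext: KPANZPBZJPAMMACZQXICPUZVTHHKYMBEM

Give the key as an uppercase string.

DNVPMB

  i= 0: K-H =  3 → D
  i= 1: P-C = 13 → N
  i= 2: A-F = 21 → V
  i= 3: N-Y = 15 → P
  i= 4: Z-N = 12 → M
  i= 5: P-O =  1 → B
  i= 6: B-Y =  3 → D
  i= 7: Z-M = 13 → N
  i= 8: J-O = 21 → V
  i= 9: P-A = 15 → P
  i=10: A-O = 12 → M
  i=11: M-L =  1 → B
  i=12: M-J =  3 → D
  i=13: A-N = 13 → N
  i=14: C-H = 21 → V
  i=15: Z-K = 15 → P
  i=16: Q-E = 12 → M
  i=17: X-W =  1 → B
  i=18: I-F =  3 → D
  i=19: C-P = 13 → N
  i=20: P-U = 21 → V
  i=21: U-F = 15 → P
  i=22: Z-N = 12 → M
  i=23: V-U =  1 → B
  i=24: T-Q =  3 → D
  i=25: H-U = 13 → N
  i=26: H-M = 21 → V
  i=27: K-V = 15 → P
  i=28: Y-M = 12 → M
  i=29: M-L =  1 → B
  i=30: B-Y =  3 → D
  i=31: E-R = 13 → N
  i=32: M-R = 21 → V
  shifts repeat with period 6: DNVPMB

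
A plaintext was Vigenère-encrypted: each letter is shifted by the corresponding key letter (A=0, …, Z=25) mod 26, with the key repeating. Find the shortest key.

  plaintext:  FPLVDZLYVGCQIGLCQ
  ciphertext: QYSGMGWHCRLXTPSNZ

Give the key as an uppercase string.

LJH

  i= 0: Q-F = 11 → L
  i= 1: Y-P =  9 → J
  i= 2: S-L =  7 → H
  i= 3: G-V = 11 → L
  i= 4: M-D =  9 → J
  i= 5: G-Z =  7 → H
  i= 6: W-L = 11 → L
  i= 7: H-Y =  9 → J
  i= 8: C-V =  7 → H
  i= 9: R-G = 11 → L
  i=10: L-C =  9 → J
  i=11: X-Q =  7 → H
  i=12: T-I = 11 → L
  i=13: P-G =  9 → J
  i=14: S-L =  7 → H
  i=15: N-C = 11 → L
  i=16: Z-Q =  9 → J
  shifts repeat with period 3: LJH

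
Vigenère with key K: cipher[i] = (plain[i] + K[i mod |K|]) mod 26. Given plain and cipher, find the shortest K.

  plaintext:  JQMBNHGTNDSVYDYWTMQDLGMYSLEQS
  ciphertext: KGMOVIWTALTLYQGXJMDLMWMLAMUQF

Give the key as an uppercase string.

  i= 0: K-J =  1 → B
  i= 1: G-Q = 16 → Q
  i= 2: M-M =  0 → A
  i= 3: O-B = 13 → N
  i= 4: V-N =  8 → I
  i= 5: I-H =  1 → B
  i= 6: W-G = 16 → Q
  i= 7: T-T =  0 → A
  i= 8: A-N = 13 → N
  i= 9: L-D =  8 → I
  i=10: T-S =  1 → B
  i=11: L-V = 16 → Q
  i=12: Y-Y =  0 → A
  i=13: Q-D = 13 → N
  i=14: G-Y =  8 → I
  i=15: X-W =  1 → B
  i=16: J-T = 16 → Q
  i=17: M-M =  0 → A
  i=18: D-Q = 13 → N
  i=19: L-D =  8 → I
  i=20: M-L =  1 → B
  i=21: W-G = 16 → Q
  i=22: M-M =  0 → A
  i=23: L-Y = 13 → N
  i=24: A-S =  8 → I
  i=25: M-L =  1 → B
  i=26: U-E = 16 → Q
  i=27: Q-Q =  0 → A
  i=28: F-S = 13 → N
  shifts repeat with period 5: BQANI

BQANI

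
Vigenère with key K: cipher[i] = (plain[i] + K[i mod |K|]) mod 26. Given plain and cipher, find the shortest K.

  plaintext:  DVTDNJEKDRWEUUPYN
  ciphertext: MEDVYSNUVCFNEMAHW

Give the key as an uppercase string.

  i= 0: M-D =  9 → J
  i= 1: E-V =  9 → J
  i= 2: D-T = 10 → K
  i= 3: V-D = 18 → S
  i= 4: Y-N = 11 → L
  i= 5: S-J =  9 → J
  i= 6: N-E =  9 → J
  i= 7: U-K = 10 → K
  i= 8: V-D = 18 → S
  i= 9: C-R = 11 → L
  i=10: F-W =  9 → J
  i=11: N-E =  9 → J
  i=12: E-U = 10 → K
  i=13: M-U = 18 → S
  i=14: A-P = 11 → L
  i=15: H-Y =  9 → J
  i=16: W-N =  9 → J
  shifts repeat with period 5: JJKSL

JJKSL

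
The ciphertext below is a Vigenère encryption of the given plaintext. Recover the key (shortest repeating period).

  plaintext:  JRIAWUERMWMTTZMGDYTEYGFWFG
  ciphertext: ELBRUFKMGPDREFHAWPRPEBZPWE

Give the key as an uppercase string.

VUTRYLG

  i= 0: E-J = 21 → V
  i= 1: L-R = 20 → U
  i= 2: B-I = 19 → T
  i= 3: R-A = 17 → R
  i= 4: U-W = 24 → Y
  i= 5: F-U = 11 → L
  i= 6: K-E =  6 → G
  i= 7: M-R = 21 → V
  i= 8: G-M = 20 → U
  i= 9: P-W = 19 → T
  i=10: D-M = 17 → R
  i=11: R-T = 24 → Y
  i=12: E-T = 11 → L
  i=13: F-Z =  6 → G
  i=14: H-M = 21 → V
  i=15: A-G = 20 → U
  i=16: W-D = 19 → T
  i=17: P-Y = 17 → R
  i=18: R-T = 24 → Y
  i=19: P-E = 11 → L
  i=20: E-Y =  6 → G
  i=21: B-G = 21 → V
  i=22: Z-F = 20 → U
  i=23: P-W = 19 → T
  i=24: W-F = 17 → R
  i=25: E-G = 24 → Y
  shifts repeat with period 7: VUTRYLG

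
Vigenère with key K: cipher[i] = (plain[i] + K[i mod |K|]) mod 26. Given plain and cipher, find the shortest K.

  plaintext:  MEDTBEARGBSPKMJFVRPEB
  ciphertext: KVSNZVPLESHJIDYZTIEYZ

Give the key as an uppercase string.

  i= 0: K-M = 24 → Y
  i= 1: V-E = 17 → R
  i= 2: S-D = 15 → P
  i= 3: N-T = 20 → U
  i= 4: Z-B = 24 → Y
  i= 5: V-E = 17 → R
  i= 6: P-A = 15 → P
  i= 7: L-R = 20 → U
  i= 8: E-G = 24 → Y
  i= 9: S-B = 17 → R
  i=10: H-S = 15 → P
  i=11: J-P = 20 → U
  i=12: I-K = 24 → Y
  i=13: D-M = 17 → R
  i=14: Y-J = 15 → P
  i=15: Z-F = 20 → U
  i=16: T-V = 24 → Y
  i=17: I-R = 17 → R
  i=18: E-P = 15 → P
  i=19: Y-E = 20 → U
  i=20: Z-B = 24 → Y
  shifts repeat with period 4: YRPU

YRPU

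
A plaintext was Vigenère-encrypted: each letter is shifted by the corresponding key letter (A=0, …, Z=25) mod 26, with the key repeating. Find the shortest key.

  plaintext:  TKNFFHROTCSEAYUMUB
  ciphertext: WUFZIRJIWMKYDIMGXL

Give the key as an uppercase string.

  i= 0: W-T =  3 → D
  i= 1: U-K = 10 → K
  i= 2: F-N = 18 → S
  i= 3: Z-F = 20 → U
  i= 4: I-F =  3 → D
  i= 5: R-H = 10 → K
  i= 6: J-R = 18 → S
  i= 7: I-O = 20 → U
  i= 8: W-T =  3 → D
  i= 9: M-C = 10 → K
  i=10: K-S = 18 → S
  i=11: Y-E = 20 → U
  i=12: D-A =  3 → D
  i=13: I-Y = 10 → K
  i=14: M-U = 18 → S
  i=15: G-M = 20 → U
  i=16: X-U =  3 → D
  i=17: L-B = 10 → K
  shifts repeat with period 4: DKSU

DKSU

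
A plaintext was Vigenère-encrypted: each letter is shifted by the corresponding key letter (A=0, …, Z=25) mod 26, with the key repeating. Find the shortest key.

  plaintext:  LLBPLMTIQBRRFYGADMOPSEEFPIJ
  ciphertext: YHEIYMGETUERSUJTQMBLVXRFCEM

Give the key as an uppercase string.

  i= 0: Y-L = 13 → N
  i= 1: H-L = 22 → W
  i= 2: E-B =  3 → D
  i= 3: I-P = 19 → T
  i= 4: Y-L = 13 → N
  i= 5: M-M =  0 → A
  i= 6: G-T = 13 → N
  i= 7: E-I = 22 → W
  i= 8: T-Q =  3 → D
  i= 9: U-B = 19 → T
  i=10: E-R = 13 → N
  i=11: R-R =  0 → A
  i=12: S-F = 13 → N
  i=13: U-Y = 22 → W
  i=14: J-G =  3 → D
  i=15: T-A = 19 → T
  i=16: Q-D = 13 → N
  i=17: M-M =  0 → A
  i=18: B-O = 13 → N
  i=19: L-P = 22 → W
  i=20: V-S =  3 → D
  i=21: X-E = 19 → T
  i=22: R-E = 13 → N
  i=23: F-F =  0 → A
  i=24: C-P = 13 → N
  i=25: E-I = 22 → W
  i=26: M-J =  3 → D
  shifts repeat with period 6: NWDTNA

NWDTNA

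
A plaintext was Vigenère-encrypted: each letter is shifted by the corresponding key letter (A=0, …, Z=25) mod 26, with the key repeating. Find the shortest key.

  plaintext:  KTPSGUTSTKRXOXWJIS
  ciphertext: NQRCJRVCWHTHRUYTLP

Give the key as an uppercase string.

  i= 0: N-K =  3 → D
  i= 1: Q-T = 23 → X
  i= 2: R-P =  2 → C
  i= 3: C-S = 10 → K
  i= 4: J-G =  3 → D
  i= 5: R-U = 23 → X
  i= 6: V-T =  2 → C
  i= 7: C-S = 10 → K
  i= 8: W-T =  3 → D
  i= 9: H-K = 23 → X
  i=10: T-R =  2 → C
  i=11: H-X = 10 → K
  i=12: R-O =  3 → D
  i=13: U-X = 23 → X
  i=14: Y-W =  2 → C
  i=15: T-J = 10 → K
  i=16: L-I =  3 → D
  i=17: P-S = 23 → X
  shifts repeat with period 4: DXCK

DXCK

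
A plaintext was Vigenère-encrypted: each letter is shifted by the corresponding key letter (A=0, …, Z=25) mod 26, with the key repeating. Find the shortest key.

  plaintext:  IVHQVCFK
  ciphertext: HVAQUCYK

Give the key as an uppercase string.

  i= 0: H-I = 25 → Z
  i= 1: V-V =  0 → A
  i= 2: A-H = 19 → T
  i= 3: Q-Q =  0 → A
  i= 4: U-V = 25 → Z
  i= 5: C-C =  0 → A
  i= 6: Y-F = 19 → T
  i= 7: K-K =  0 → A
  shifts repeat with period 4: ZATA

ZATA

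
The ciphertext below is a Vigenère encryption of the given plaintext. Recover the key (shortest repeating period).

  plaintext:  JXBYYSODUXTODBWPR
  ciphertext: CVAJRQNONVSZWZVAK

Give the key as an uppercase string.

  i= 0: C-J = 19 → T
  i= 1: V-X = 24 → Y
  i= 2: A-B = 25 → Z
  i= 3: J-Y = 11 → L
  i= 4: R-Y = 19 → T
  i= 5: Q-S = 24 → Y
  i= 6: N-O = 25 → Z
  i= 7: O-D = 11 → L
  i= 8: N-U = 19 → T
  i= 9: V-X = 24 → Y
  i=10: S-T = 25 → Z
  i=11: Z-O = 11 → L
  i=12: W-D = 19 → T
  i=13: Z-B = 24 → Y
  i=14: V-W = 25 → Z
  i=15: A-P = 11 → L
  i=16: K-R = 19 → T
  shifts repeat with period 4: TYZL

TYZL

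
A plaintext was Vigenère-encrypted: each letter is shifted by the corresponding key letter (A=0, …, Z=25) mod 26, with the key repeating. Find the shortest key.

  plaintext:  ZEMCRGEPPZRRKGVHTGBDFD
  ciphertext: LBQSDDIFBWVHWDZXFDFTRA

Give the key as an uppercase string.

  i= 0: L-Z = 12 → M
  i= 1: B-E = 23 → X
  i= 2: Q-M =  4 → E
  i= 3: S-C = 16 → Q
  i= 4: D-R = 12 → M
  i= 5: D-G = 23 → X
  i= 6: I-E =  4 → E
  i= 7: F-P = 16 → Q
  i= 8: B-P = 12 → M
  i= 9: W-Z = 23 → X
  i=10: V-R =  4 → E
  i=11: H-R = 16 → Q
  i=12: W-K = 12 → M
  i=13: D-G = 23 → X
  i=14: Z-V =  4 → E
  i=15: X-H = 16 → Q
  i=16: F-T = 12 → M
  i=17: D-G = 23 → X
  i=18: F-B =  4 → E
  i=19: T-D = 16 → Q
  i=20: R-F = 12 → M
  i=21: A-D = 23 → X
  shifts repeat with period 4: MXEQ

MXEQ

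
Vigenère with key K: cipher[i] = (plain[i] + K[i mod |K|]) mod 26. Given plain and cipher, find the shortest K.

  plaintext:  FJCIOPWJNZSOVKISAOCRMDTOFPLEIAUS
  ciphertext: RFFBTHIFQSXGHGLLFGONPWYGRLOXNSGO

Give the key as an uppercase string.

MWDTFS

  i= 0: R-F = 12 → M
  i= 1: F-J = 22 → W
  i= 2: F-C =  3 → D
  i= 3: B-I = 19 → T
  i= 4: T-O =  5 → F
  i= 5: H-P = 18 → S
  i= 6: I-W = 12 → M
  i= 7: F-J = 22 → W
  i= 8: Q-N =  3 → D
  i= 9: S-Z = 19 → T
  i=10: X-S =  5 → F
  i=11: G-O = 18 → S
  i=12: H-V = 12 → M
  i=13: G-K = 22 → W
  i=14: L-I =  3 → D
  i=15: L-S = 19 → T
  i=16: F-A =  5 → F
  i=17: G-O = 18 → S
  i=18: O-C = 12 → M
  i=19: N-R = 22 → W
  i=20: P-M =  3 → D
  i=21: W-D = 19 → T
  i=22: Y-T =  5 → F
  i=23: G-O = 18 → S
  i=24: R-F = 12 → M
  i=25: L-P = 22 → W
  i=26: O-L =  3 → D
  i=27: X-E = 19 → T
  i=28: N-I =  5 → F
  i=29: S-A = 18 → S
  i=30: G-U = 12 → M
  i=31: O-S = 22 → W
  shifts repeat with period 6: MWDTFS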